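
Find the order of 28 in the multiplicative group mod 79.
78

79 is prime, so ord(28) divides φ(79) = 78.
Divisors of 78: 1, 2, 3, 6, 13, 26, 39, 78.
Repeated squaring: 28^1 ≡ 28, 28^2 ≡ 73, 28^4 ≡ 36, 28^8 ≡ 32, 28^16 ≡ 76, 28^32 ≡ 9, 28^64 ≡ 2 (mod 79).
Test 28^d mod 79 for each divisor d in increasing order:
28^1 ≡ 28
28^2 ≡ 73
28^3 = 28^2·28^1 ≡ 69
28^6 = 28^4·28^2 ≡ 21
28^13 = 28^8·28^4·28^1 ≡ 24
28^26 = 28^16·28^8·28^2 ≡ 23
28^39 = 28^32·28^4·28^2·28^1 ≡ 78
28^78 = 28^64·28^8·28^4·28^2 ≡ 1  ← first divisor giving 1
The order is 78.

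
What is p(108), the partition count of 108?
483502844

p(n) counts ways to write n as a sum of positive integers (order ignored).
Euler's pentagonal recurrence: p(k) = p(k-1) + p(k-2) - p(k-5) - p(k-7) + p(k-12) + p(k-15) - ... (offsets j(3j∓1)/2, signs ++--, p(0)=1, p(<0)=0).
DP table for k = 0..107: p(0)=1, p(1)=1, p(2)=2, p(3)=3, p(4)=5, p(5)=7, p(6)=11, p(7)=15, p(8)=22, p(9)=30, p(10)=42, p(11)=56, p(12)=77, p(13)=101, p(14)=135, p(15)=176, p(16)=231, p(17)=297, p(18)=385, p(19)=490, p(20)=627, p(21)=792, p(22)=1002, p(23)=1255, p(24)=1575, p(25)=1958, p(26)=2436, p(27)=3010, p(28)=3718, p(29)=4565, p(30)=5604, p(31)=6842, p(32)=8349, p(33)=10143, p(34)=12310, p(35)=14883, p(36)=17977, p(37)=21637, p(38)=26015, p(39)=31185, p(40)=37338, p(41)=44583, p(42)=53174, p(43)=63261, p(44)=75175, p(45)=89134, p(46)=105558, p(47)=124754, p(48)=147273, p(49)=173525, p(50)=204226, p(51)=239943, p(52)=281589, p(53)=329931, p(54)=386155, p(55)=451276, p(56)=526823, p(57)=614154, p(58)=715220, p(59)=831820, p(60)=966467, p(61)=1121505, p(62)=1300156, p(63)=1505499, p(64)=1741630, p(65)=2012558, p(66)=2323520, p(67)=2679689, p(68)=3087735, p(69)=3554345, p(70)=4087968, p(71)=4697205, p(72)=5392783, p(73)=6185689, p(74)=7089500, p(75)=8118264, p(76)=9289091, p(77)=10619863, p(78)=12132164, p(79)=13848650, p(80)=15796476, p(81)=18004327, p(82)=20506255, p(83)=23338469, p(84)=26543660, p(85)=30167357, p(86)=34262962, p(87)=38887673, p(88)=44108109, p(89)=49995925, p(90)=56634173, p(91)=64112359, p(92)=72533807, p(93)=82010177, p(94)=92669720, p(95)=104651419, p(96)=118114304, p(97)=133230930, p(98)=150198136, p(99)=169229875, p(100)=190569292, p(101)=214481126, p(102)=241265379, p(103)=271248950, p(104)=304801365, p(105)=342325709, p(106)=384276336, p(107)=431149389.
Final step: p(108) = p(107) + p(106) - p(103) - p(101) + p(96) + p(93) - p(86) - p(82) + p(73) + p(68) - p(57) - p(51) + p(38) + p(31) - p(16) - p(8)
= 431149389 + 384276336 - 271248950 - 214481126 + 118114304 + 82010177 - 34262962 - 20506255 + 6185689 + 3087735 - 614154 - 239943 + 26015 + 6842 - 231 - 22
= 483502844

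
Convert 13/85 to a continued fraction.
[0; 6, 1, 1, 6]

Euclidean algorithm steps:
13 = 0 × 85 + 13
85 = 6 × 13 + 7
13 = 1 × 7 + 6
7 = 1 × 6 + 1
6 = 6 × 1 + 0
Continued fraction: [0; 6, 1, 1, 6]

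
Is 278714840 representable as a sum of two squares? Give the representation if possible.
Not possible

Factorization: 278714840 = 2^3 × 5 × 191^3
By Fermat: n is sum of two squares iff every prime p ≡ 3 (mod 4) appears to even power.
Prime(s) ≡ 3 (mod 4) with odd exponent: [(191, 3)]
Therefore 278714840 cannot be expressed as a² + b².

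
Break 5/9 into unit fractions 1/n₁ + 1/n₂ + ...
1/2 + 1/18

Greedy algorithm:
5/9: ceiling(9/5) = 2, use 1/2
1/18: ceiling(18/1) = 18, use 1/18
Result: 5/9 = 1/2 + 1/18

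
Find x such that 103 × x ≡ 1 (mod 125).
17

gcd(103, 125) = 1, so the inverse exists.
Extended Euclidean algorithm on (125, 103):
125 = 1 × 103 + 22  ⟹  22 = (1)·125 + (-1)·103
103 = 4 × 22 + 15  ⟹  15 = (-4)·125 + (5)·103
22 = 1 × 15 + 7  ⟹  7 = (5)·125 + (-6)·103
15 = 2 × 7 + 1  ⟹  1 = (-14)·125 + (17)·103
So (17)·103 ≡ 1 (mod 125), i.e. 103^(-1) ≡ 17 (mod 125).
Check: 103 × 17 = 1751 ≡ 1 (mod 125)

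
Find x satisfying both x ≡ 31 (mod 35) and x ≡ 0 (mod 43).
731

Using Chinese Remainder Theorem:
M = 35 × 43 = 1505
M1 = 43, M2 = 35
y1 = 43^(-1) mod 35 = 22
y2 = 35^(-1) mod 43 = 16
x = (31×43×22 + 0×35×16) mod 1505 = 731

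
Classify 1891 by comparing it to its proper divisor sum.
deficient

Proper divisors of 1891: sum = 1 + 31 + 61 = 93
Since 93 < 1891, 1891 is deficient.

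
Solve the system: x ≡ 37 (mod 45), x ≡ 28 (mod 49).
1792

Using Chinese Remainder Theorem:
M = 45 × 49 = 2205
M1 = 49, M2 = 45
y1 = 49^(-1) mod 45 = 34
y2 = 45^(-1) mod 49 = 12
x = (37×49×34 + 28×45×12) mod 2205 = 1792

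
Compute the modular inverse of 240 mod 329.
207

gcd(240, 329) = 1, so the inverse exists.
Extended Euclidean algorithm on (329, 240):
329 = 1 × 240 + 89  ⟹  89 = (1)·329 + (-1)·240
240 = 2 × 89 + 62  ⟹  62 = (-2)·329 + (3)·240
89 = 1 × 62 + 27  ⟹  27 = (3)·329 + (-4)·240
62 = 2 × 27 + 8  ⟹  8 = (-8)·329 + (11)·240
27 = 3 × 8 + 3  ⟹  3 = (27)·329 + (-37)·240
8 = 2 × 3 + 2  ⟹  2 = (-62)·329 + (85)·240
3 = 1 × 2 + 1  ⟹  1 = (89)·329 + (-122)·240
So (-122)·240 ≡ 1 (mod 329), i.e. 240^(-1) ≡ -122 ≡ 207 (mod 329).
Check: 240 × 207 = 49680 ≡ 1 (mod 329)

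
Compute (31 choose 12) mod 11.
7

Using Lucas' theorem:
Write n=31 and k=12 in base 11:
n in base 11: [2, 9]
k in base 11: [1, 1]
C(31,12) mod 11 = ∏ C(n_i, k_i) mod 11
Digit binomials (mod 11): C(2,1) = 2; C(9,1) = 9
Product: 2 × 9 = 18 ≡ 7 (mod 11)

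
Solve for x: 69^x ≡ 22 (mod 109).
8

Baby-step giant-step with step n = ⌈√109⌉ = 11.
Baby steps 69^j mod 109 (j:value) for j=0..10: 0:1, 1:69, 2:74, 3:92, 4:26, 5:50, 6:71, 7:103, 8:22, 9:101, 10:102.
h = 22 is already in the table at j=8, so x = 8.
Check: 69^8 ≡ 22 (mod 109).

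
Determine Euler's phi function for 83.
82

83 = 83
φ(n) = n × ∏(1 - 1/p) for each prime p dividing n
φ(83) = 83 × (1 - 1/83) = 82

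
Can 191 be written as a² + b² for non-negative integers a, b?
Not possible

Factorization: 191 = 191
By Fermat: n is sum of two squares iff every prime p ≡ 3 (mod 4) appears to even power.
Prime(s) ≡ 3 (mod 4) with odd exponent: [(191, 1)]
Therefore 191 cannot be expressed as a² + b².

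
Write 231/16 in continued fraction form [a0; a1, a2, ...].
[14; 2, 3, 2]

Euclidean algorithm steps:
231 = 14 × 16 + 7
16 = 2 × 7 + 2
7 = 3 × 2 + 1
2 = 2 × 1 + 0
Continued fraction: [14; 2, 3, 2]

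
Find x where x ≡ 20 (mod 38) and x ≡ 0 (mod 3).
96

Using Chinese Remainder Theorem:
M = 38 × 3 = 114
M1 = 3, M2 = 38
y1 = 3^(-1) mod 38 = 13
y2 = 38^(-1) mod 3 = 2
x = (20×3×13 + 0×38×2) mod 114 = 96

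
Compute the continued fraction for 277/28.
[9; 1, 8, 3]

Euclidean algorithm steps:
277 = 9 × 28 + 25
28 = 1 × 25 + 3
25 = 8 × 3 + 1
3 = 3 × 1 + 0
Continued fraction: [9; 1, 8, 3]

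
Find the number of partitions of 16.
231

p(n) counts ways to write n as a sum of positive integers (order ignored).
Euler's pentagonal recurrence: p(k) = p(k-1) + p(k-2) - p(k-5) - p(k-7) + p(k-12) + p(k-15) - ... (offsets j(3j∓1)/2, signs ++--, p(0)=1, p(<0)=0).
DP table for k = 0..15: p(0)=1, p(1)=1, p(2)=2, p(3)=3, p(4)=5, p(5)=7, p(6)=11, p(7)=15, p(8)=22, p(9)=30, p(10)=42, p(11)=56, p(12)=77, p(13)=101, p(14)=135, p(15)=176.
Final step: p(16) = p(15) + p(14) - p(11) - p(9) + p(4) + p(1)
= 176 + 135 - 56 - 30 + 5 + 1
= 231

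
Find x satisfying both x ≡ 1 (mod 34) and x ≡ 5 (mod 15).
35

Using Chinese Remainder Theorem:
M = 34 × 15 = 510
M1 = 15, M2 = 34
y1 = 15^(-1) mod 34 = 25
y2 = 34^(-1) mod 15 = 4
x = (1×15×25 + 5×34×4) mod 510 = 35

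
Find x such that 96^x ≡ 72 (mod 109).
71

Baby-step giant-step with step n = ⌈√109⌉ = 11.
Baby steps 96^j mod 109 (j:value) for j=0..10: 0:1, 1:96, 2:60, 3:92, 4:3, 5:70, 6:71, 7:58, 8:9, 9:101, 10:104.
Giant-step multiplier: 96^(-11) ≡ 96^(108-11) = 96^97 ≡ 52 (mod 109).
Giant steps γ_i = 72·52^i mod 109: γ_0=72, γ_1=38, γ_2=14, γ_3=74, γ_4=33, γ_5=81, γ_6=70 (in table at j=5).
x = i·n + j = 6·11 + 5 = 71.
Check: 96^71 ≡ 72 (mod 109).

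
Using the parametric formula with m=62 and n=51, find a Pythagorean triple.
(1243, 6324, 6445)

Euclid's formula: a = m² - n², b = 2mn, c = m² + n²
m = 62, n = 51
a = 62² - 51² = 3844 - 2601 = 1243
b = 2 × 62 × 51 = 6324
c = 62² + 51² = 3844 + 2601 = 6445
Verification: 1243² + 6324² = 1545049 + 39992976 = 41538025 = 6445² ✓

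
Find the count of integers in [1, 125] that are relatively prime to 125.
100

125 = 5^3
φ(n) = n × ∏(1 - 1/p) for each prime p dividing n
φ(125) = 125 × (1 - 1/5) = 100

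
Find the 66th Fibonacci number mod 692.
392

Matrix identity: Q^n = [[F_(n+1), F_n], [F_n, F_(n-1)]] with Q = [[1,1],[1,0]].
n = 66 = 1000010₂. Square-and-multiply, entries mod 692:
Q^1 = [[1,1],[1,0]]
Q^2 = (Q^1)² = [[2,1],[1,1]]
Q^4 = (Q^2)² = [[5,3],[3,2]]
Q^8 = (Q^4)² = [[34,21],[21,13]]
Q^16 = (Q^8)² = [[213,295],[295,610]]
Q^33 = (Q^16)²·Q = [[115,222],[222,585]]
Q^66 = (Q^33)² = [[229,392],[392,529]]
F_66 mod 692 = Q^66[0][1] = 392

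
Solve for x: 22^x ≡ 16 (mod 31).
18

Baby-step giant-step with step n = ⌈√31⌉ = 6.
Baby steps 22^j mod 31 (j:value) for j=0..5: 0:1, 1:22, 2:19, 3:15, 4:20, 5:6.
Giant-step multiplier: 22^(-6) ≡ 22^(30-6) = 22^24 ≡ 4 (mod 31).
Giant steps γ_i = 16·4^i mod 31: γ_0=16, γ_1=2, γ_2=8, γ_3=1 (in table at j=0).
x = i·n + j = 3·6 + 0 = 18.
Check: 22^18 ≡ 16 (mod 31).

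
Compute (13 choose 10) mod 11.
0

Using Lucas' theorem:
Write n=13 and k=10 in base 11:
n in base 11: [1, 2]
k in base 11: [0, 10]
C(13,10) mod 11 = ∏ C(n_i, k_i) mod 11
Digit binomials (mod 11): C(1,0) = 1; C(2,10) = 0 (k_i > n_i)
Product: 1 × 0 = 0 ≡ 0 (mod 11)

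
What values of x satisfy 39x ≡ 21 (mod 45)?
x ≡ 4 (mod 15)

gcd(39, 45) = 3, which divides 21, so solutions exist.
Divide through by 3: 13x ≡ 7 (mod 15).
Find 13^(-1) mod 15 by the extended Euclidean algorithm:
15 = 1 × 13 + 2  ⟹  2 = (1)·15 + (-1)·13
13 = 6 × 2 + 1  ⟹  1 = (-6)·15 + (7)·13
So (7)·13 ≡ 1 (mod 15), i.e. 13^(-1) ≡ 7 (mod 15).
x ≡ 7 × 7 = 49 ≡ 4 (mod 15).
Check: 39 × 4 = 156 ≡ 21 (mod 45).
x ≡ 4 (mod 15), giving 3 solutions mod 45.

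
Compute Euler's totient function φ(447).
296

447 = 3 × 149
φ(n) = n × ∏(1 - 1/p) for each prime p dividing n
φ(447) = 447 × (1 - 1/3) × (1 - 1/149) = 296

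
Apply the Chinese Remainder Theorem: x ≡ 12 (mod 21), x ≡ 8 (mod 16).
264

Using Chinese Remainder Theorem:
M = 21 × 16 = 336
M1 = 16, M2 = 21
y1 = 16^(-1) mod 21 = 4
y2 = 21^(-1) mod 16 = 13
x = (12×16×4 + 8×21×13) mod 336 = 264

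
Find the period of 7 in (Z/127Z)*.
126

127 is prime, so ord(7) divides φ(127) = 126.
Divisors of 126: 1, 2, 3, 6, 7, 9, 14, 18, 21, 42, 63, 126.
Repeated squaring: 7^1 ≡ 7, 7^2 ≡ 49, 7^4 ≡ 115, 7^8 ≡ 17, 7^16 ≡ 35, 7^32 ≡ 82, 7^64 ≡ 120 (mod 127).
Test 7^d mod 127 for each divisor d in increasing order:
7^1 ≡ 7
7^2 ≡ 49
7^3 = 7^2·7^1 ≡ 89
7^6 = 7^4·7^2 ≡ 47
7^7 = 7^4·7^2·7^1 ≡ 75
7^9 = 7^8·7^1 ≡ 119
7^14 = 7^8·7^4·7^2 ≡ 37
7^18 = 7^16·7^2 ≡ 64
7^21 = 7^16·7^4·7^1 ≡ 108
7^42 = 7^32·7^8·7^2 ≡ 107
7^63 = 7^32·7^16·7^8·7^4·7^2·7^1 ≡ 126
7^126 = 7^64·7^32·7^16·7^8·7^4·7^2 ≡ 1  ← first divisor giving 1
The order is 126.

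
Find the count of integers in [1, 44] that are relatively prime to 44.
20

44 = 2^2 × 11
φ(n) = n × ∏(1 - 1/p) for each prime p dividing n
φ(44) = 44 × (1 - 1/2) × (1 - 1/11) = 20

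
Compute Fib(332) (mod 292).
173

Matrix identity: Q^n = [[F_(n+1), F_n], [F_n, F_(n-1)]] with Q = [[1,1],[1,0]].
n = 332 = 101001100₂. Square-and-multiply, entries mod 292:
Q^1 = [[1,1],[1,0]]
Q^2 = (Q^1)² = [[2,1],[1,1]]
Q^5 = (Q^2)²·Q = [[8,5],[5,3]]
Q^10 = (Q^5)² = [[89,55],[55,34]]
Q^20 = (Q^10)² = [[142,49],[49,93]]
Q^41 = (Q^20)²·Q = [[208,81],[81,127]]
Q^83 = (Q^41)²·Q = [[164,185],[185,271]]
Q^166 = (Q^83)² = [[93,175],[175,210]]
Q^332 = (Q^166)² = [[146,173],[173,265]]
F_332 mod 292 = Q^332[0][1] = 173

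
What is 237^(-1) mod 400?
373

gcd(237, 400) = 1, so the inverse exists.
Extended Euclidean algorithm on (400, 237):
400 = 1 × 237 + 163  ⟹  163 = (1)·400 + (-1)·237
237 = 1 × 163 + 74  ⟹  74 = (-1)·400 + (2)·237
163 = 2 × 74 + 15  ⟹  15 = (3)·400 + (-5)·237
74 = 4 × 15 + 14  ⟹  14 = (-13)·400 + (22)·237
15 = 1 × 14 + 1  ⟹  1 = (16)·400 + (-27)·237
So (-27)·237 ≡ 1 (mod 400), i.e. 237^(-1) ≡ -27 ≡ 373 (mod 400).
Check: 237 × 373 = 88401 ≡ 1 (mod 400)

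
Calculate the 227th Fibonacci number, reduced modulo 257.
154

Matrix identity: Q^n = [[F_(n+1), F_n], [F_n, F_(n-1)]] with Q = [[1,1],[1,0]].
n = 227 = 11100011₂. Square-and-multiply, entries mod 257:
Q^1 = [[1,1],[1,0]]
Q^3 = (Q^1)²·Q = [[3,2],[2,1]]
Q^7 = (Q^3)²·Q = [[21,13],[13,8]]
Q^14 = (Q^7)² = [[96,120],[120,233]]
Q^28 = (Q^14)² = [[229,159],[159,70]]
Q^56 = (Q^28)² = [[108,253],[253,112]]
Q^113 = (Q^56)²·Q = [[6,115],[115,148]]
Q^227 = (Q^113)²·Q = [[131,154],[154,234]]
F_227 mod 257 = Q^227[0][1] = 154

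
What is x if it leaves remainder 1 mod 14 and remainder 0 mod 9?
99

Using Chinese Remainder Theorem:
M = 14 × 9 = 126
M1 = 9, M2 = 14
y1 = 9^(-1) mod 14 = 11
y2 = 14^(-1) mod 9 = 2
x = (1×9×11 + 0×14×2) mod 126 = 99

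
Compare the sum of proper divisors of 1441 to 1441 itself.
deficient

Proper divisors of 1441: sum = 1 + 11 + 131 = 143
Since 143 < 1441, 1441 is deficient.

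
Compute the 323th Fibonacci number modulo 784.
233

Matrix identity: Q^n = [[F_(n+1), F_n], [F_n, F_(n-1)]] with Q = [[1,1],[1,0]].
n = 323 = 101000011₂. Square-and-multiply, entries mod 784:
Q^1 = [[1,1],[1,0]]
Q^2 = (Q^1)² = [[2,1],[1,1]]
Q^5 = (Q^2)²·Q = [[8,5],[5,3]]
Q^10 = (Q^5)² = [[89,55],[55,34]]
Q^20 = (Q^10)² = [[754,493],[493,261]]
Q^40 = (Q^20)² = [[125,203],[203,706]]
Q^80 = (Q^40)² = [[386,133],[133,253]]
Q^161 = (Q^80)²·Q = [[8,477],[477,315]]
Q^323 = (Q^161)²·Q = [[640,233],[233,407]]
F_323 mod 784 = Q^323[0][1] = 233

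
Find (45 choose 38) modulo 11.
0

Using Lucas' theorem:
Write n=45 and k=38 in base 11:
n in base 11: [4, 1]
k in base 11: [3, 5]
C(45,38) mod 11 = ∏ C(n_i, k_i) mod 11
Digit binomials (mod 11): C(4,3) = 4; C(1,5) = 0 (k_i > n_i)
Product: 4 × 0 = 0 ≡ 0 (mod 11)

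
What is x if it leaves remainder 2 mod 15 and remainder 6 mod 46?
512

Using Chinese Remainder Theorem:
M = 15 × 46 = 690
M1 = 46, M2 = 15
y1 = 46^(-1) mod 15 = 1
y2 = 15^(-1) mod 46 = 43
x = (2×46×1 + 6×15×43) mod 690 = 512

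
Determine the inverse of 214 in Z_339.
160

gcd(214, 339) = 1, so the inverse exists.
Extended Euclidean algorithm on (339, 214):
339 = 1 × 214 + 125  ⟹  125 = (1)·339 + (-1)·214
214 = 1 × 125 + 89  ⟹  89 = (-1)·339 + (2)·214
125 = 1 × 89 + 36  ⟹  36 = (2)·339 + (-3)·214
89 = 2 × 36 + 17  ⟹  17 = (-5)·339 + (8)·214
36 = 2 × 17 + 2  ⟹  2 = (12)·339 + (-19)·214
17 = 8 × 2 + 1  ⟹  1 = (-101)·339 + (160)·214
So (160)·214 ≡ 1 (mod 339), i.e. 214^(-1) ≡ 160 (mod 339).
Check: 214 × 160 = 34240 ≡ 1 (mod 339)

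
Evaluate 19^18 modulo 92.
77

Repeated squaring. Binary of 18 = 10010.
19^1 ≡ 19 (mod 92); 19^2 ≡ 85 (mod 92); 19^4 ≡ 49 (mod 92); 19^8 ≡ 9 (mod 92); 19^16 ≡ 81 (mod 92)
19^18 = 19^2 × 19^16 ≡ 77 (mod 92)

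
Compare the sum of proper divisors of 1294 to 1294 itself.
deficient

Proper divisors of 1294: sum = 1 + 2 + 647 = 650
Since 650 < 1294, 1294 is deficient.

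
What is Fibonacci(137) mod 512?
45

Matrix identity: Q^n = [[F_(n+1), F_n], [F_n, F_(n-1)]] with Q = [[1,1],[1,0]].
n = 137 = 10001001₂. Square-and-multiply, entries mod 512:
Q^1 = [[1,1],[1,0]]
Q^2 = (Q^1)² = [[2,1],[1,1]]
Q^4 = (Q^2)² = [[5,3],[3,2]]
Q^8 = (Q^4)² = [[34,21],[21,13]]
Q^17 = (Q^8)²·Q = [[24,61],[61,475]]
Q^34 = (Q^17)² = [[201,231],[231,482]]
Q^68 = (Q^34)² = [[66,77],[77,501]]
Q^137 = (Q^68)²·Q = [[184,45],[45,139]]
F_137 mod 512 = Q^137[0][1] = 45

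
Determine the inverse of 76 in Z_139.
75

gcd(76, 139) = 1, so the inverse exists.
Extended Euclidean algorithm on (139, 76):
139 = 1 × 76 + 63  ⟹  63 = (1)·139 + (-1)·76
76 = 1 × 63 + 13  ⟹  13 = (-1)·139 + (2)·76
63 = 4 × 13 + 11  ⟹  11 = (5)·139 + (-9)·76
13 = 1 × 11 + 2  ⟹  2 = (-6)·139 + (11)·76
11 = 5 × 2 + 1  ⟹  1 = (35)·139 + (-64)·76
So (-64)·76 ≡ 1 (mod 139), i.e. 76^(-1) ≡ -64 ≡ 75 (mod 139).
Check: 76 × 75 = 5700 ≡ 1 (mod 139)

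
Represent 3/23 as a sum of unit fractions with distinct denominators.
1/8 + 1/184

Greedy algorithm:
3/23: ceiling(23/3) = 8, use 1/8
1/184: ceiling(184/1) = 184, use 1/184
Result: 3/23 = 1/8 + 1/184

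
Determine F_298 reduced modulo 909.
100

Matrix identity: Q^n = [[F_(n+1), F_n], [F_n, F_(n-1)]] with Q = [[1,1],[1,0]].
n = 298 = 100101010₂. Square-and-multiply, entries mod 909:
Q^1 = [[1,1],[1,0]]
Q^2 = (Q^1)² = [[2,1],[1,1]]
Q^4 = (Q^2)² = [[5,3],[3,2]]
Q^9 = (Q^4)²·Q = [[55,34],[34,21]]
Q^18 = (Q^9)² = [[545,766],[766,688]]
Q^37 = (Q^18)²·Q = [[260,233],[233,27]]
Q^74 = (Q^37)² = [[83,514],[514,478]]
Q^149 = (Q^74)²·Q = [[404,203],[203,201]]
Q^298 = (Q^149)² = [[809,100],[100,709]]
F_298 mod 909 = Q^298[0][1] = 100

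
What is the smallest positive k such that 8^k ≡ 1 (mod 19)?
6

19 is prime, so ord(8) divides φ(19) = 18.
Divisors of 18: 1, 2, 3, 6, 9, 18.
Repeated squaring: 8^1 ≡ 8, 8^2 ≡ 7, 8^4 ≡ 11, 8^8 ≡ 7, 8^16 ≡ 11 (mod 19).
Test 8^d mod 19 for each divisor d in increasing order:
8^1 ≡ 8
8^2 ≡ 7
8^3 = 8^2·8^1 ≡ 18
8^6 = 8^4·8^2 ≡ 1  ← first divisor giving 1
The order is 6.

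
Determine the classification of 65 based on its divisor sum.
deficient

Proper divisors of 65: sum = 1 + 5 + 13 = 19
Since 19 < 65, 65 is deficient.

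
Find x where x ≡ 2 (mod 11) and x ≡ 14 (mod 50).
464

Using Chinese Remainder Theorem:
M = 11 × 50 = 550
M1 = 50, M2 = 11
y1 = 50^(-1) mod 11 = 2
y2 = 11^(-1) mod 50 = 41
x = (2×50×2 + 14×11×41) mod 550 = 464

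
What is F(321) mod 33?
1

Matrix identity: Q^n = [[F_(n+1), F_n], [F_n, F_(n-1)]] with Q = [[1,1],[1,0]].
n = 321 = 101000001₂. Square-and-multiply, entries mod 33:
Q^1 = [[1,1],[1,0]]
Q^2 = (Q^1)² = [[2,1],[1,1]]
Q^5 = (Q^2)²·Q = [[8,5],[5,3]]
Q^10 = (Q^5)² = [[23,22],[22,1]]
Q^20 = (Q^10)² = [[23,0],[0,23]]
Q^40 = (Q^20)² = [[1,0],[0,1]]
Q^80 = (Q^40)² = [[1,0],[0,1]]
Q^160 = (Q^80)² = [[1,0],[0,1]]
Q^321 = (Q^160)²·Q = [[1,1],[1,0]]
F_321 mod 33 = Q^321[0][1] = 1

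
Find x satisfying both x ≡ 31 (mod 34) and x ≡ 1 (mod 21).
337

Using Chinese Remainder Theorem:
M = 34 × 21 = 714
M1 = 21, M2 = 34
y1 = 21^(-1) mod 34 = 13
y2 = 34^(-1) mod 21 = 13
x = (31×21×13 + 1×34×13) mod 714 = 337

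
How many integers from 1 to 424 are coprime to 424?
208

424 = 2^3 × 53
φ(n) = n × ∏(1 - 1/p) for each prime p dividing n
φ(424) = 424 × (1 - 1/2) × (1 - 1/53) = 208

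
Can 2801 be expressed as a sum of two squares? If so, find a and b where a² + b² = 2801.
20² + 49² (a=20, b=49)

Factorization: 2801 = 2801
By Fermat: n is sum of two squares iff every prime p ≡ 3 (mod 4) appears to even power.
All primes ≡ 3 (mod 4) appear to even power.
Search a = 0, 1, 2, … for 2801 - a² a perfect square: first hit at a = 20: 2801 - 400 = 2401 = 49².
2801 = 20² + 49² = 400 + 2401 ✓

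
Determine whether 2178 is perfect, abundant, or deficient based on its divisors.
abundant

Proper divisors of 2178: sum = 1 + 2 + 3 + 6 + 9 + 11 + 18 + 22 + ... + 242 + 363 + 726 + 1089 (17 divisors) = 3009
Since 3009 > 2178, 2178 is abundant.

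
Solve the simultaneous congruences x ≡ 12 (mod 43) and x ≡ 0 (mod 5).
55

Using Chinese Remainder Theorem:
M = 43 × 5 = 215
M1 = 5, M2 = 43
y1 = 5^(-1) mod 43 = 26
y2 = 43^(-1) mod 5 = 2
x = (12×5×26 + 0×43×2) mod 215 = 55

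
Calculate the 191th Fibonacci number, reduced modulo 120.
49

Matrix identity: Q^n = [[F_(n+1), F_n], [F_n, F_(n-1)]] with Q = [[1,1],[1,0]].
n = 191 = 10111111₂. Square-and-multiply, entries mod 120:
Q^1 = [[1,1],[1,0]]
Q^2 = (Q^1)² = [[2,1],[1,1]]
Q^5 = (Q^2)²·Q = [[8,5],[5,3]]
Q^11 = (Q^5)²·Q = [[24,89],[89,55]]
Q^23 = (Q^11)²·Q = [[48,97],[97,71]]
Q^47 = (Q^23)²·Q = [[96,73],[73,23]]
Q^95 = (Q^47)²·Q = [[72,25],[25,47]]
Q^191 = (Q^95)²·Q = [[24,49],[49,95]]
F_191 mod 120 = Q^191[0][1] = 49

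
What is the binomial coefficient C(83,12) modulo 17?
13

Using Lucas' theorem:
Write n=83 and k=12 in base 17:
n in base 17: [4, 15]
k in base 17: [0, 12]
C(83,12) mod 17 = ∏ C(n_i, k_i) mod 17
Digit binomials (mod 17): C(4,0) = 1; C(15,12) = 455 ≡ 13
Product: 1 × 13 = 13 ≡ 13 (mod 17)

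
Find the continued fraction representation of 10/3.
[3; 3]

Euclidean algorithm steps:
10 = 3 × 3 + 1
3 = 3 × 1 + 0
Continued fraction: [3; 3]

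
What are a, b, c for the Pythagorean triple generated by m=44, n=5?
(1911, 440, 1961)

Euclid's formula: a = m² - n², b = 2mn, c = m² + n²
m = 44, n = 5
a = 44² - 5² = 1936 - 25 = 1911
b = 2 × 44 × 5 = 440
c = 44² + 5² = 1936 + 25 = 1961
Verification: 1911² + 440² = 3651921 + 193600 = 3845521 = 1961² ✓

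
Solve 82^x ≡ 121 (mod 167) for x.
124

Baby-step giant-step with step n = ⌈√167⌉ = 13.
Baby steps 82^j mod 167 (j:value) for j=0..12: 0:1, 1:82, 2:44, 3:101, 4:99, 5:102, 6:14, 7:146, 8:115, 9:78, 10:50, 11:92, 12:29.
Giant-step multiplier: 82^(-13) ≡ 82^(166-13) = 82^153 ≡ 71 (mod 167).
Giant steps γ_i = 121·71^i mod 167: γ_0=121, γ_1=74, γ_2=77, γ_3=123, γ_4=49, γ_5=139, γ_6=16, γ_7=134, γ_8=162, γ_9=146 (in table at j=7).
x = i·n + j = 9·13 + 7 = 124.
Check: 82^124 ≡ 121 (mod 167).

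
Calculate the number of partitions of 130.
5371315400

p(n) counts ways to write n as a sum of positive integers (order ignored).
Euler's pentagonal recurrence: p(k) = p(k-1) + p(k-2) - p(k-5) - p(k-7) + p(k-12) + p(k-15) - ... (offsets j(3j∓1)/2, signs ++--, p(0)=1, p(<0)=0).
DP table for k = 0..129: p(0)=1, p(1)=1, p(2)=2, p(3)=3, p(4)=5, p(5)=7, p(6)=11, p(7)=15, p(8)=22, p(9)=30, p(10)=42, p(11)=56, p(12)=77, p(13)=101, p(14)=135, p(15)=176, p(16)=231, p(17)=297, p(18)=385, p(19)=490, p(20)=627, p(21)=792, p(22)=1002, p(23)=1255, p(24)=1575, p(25)=1958, p(26)=2436, p(27)=3010, p(28)=3718, p(29)=4565, p(30)=5604, p(31)=6842, p(32)=8349, p(33)=10143, p(34)=12310, p(35)=14883, p(36)=17977, p(37)=21637, p(38)=26015, p(39)=31185, p(40)=37338, p(41)=44583, p(42)=53174, p(43)=63261, p(44)=75175, p(45)=89134, p(46)=105558, p(47)=124754, p(48)=147273, p(49)=173525, p(50)=204226, p(51)=239943, p(52)=281589, p(53)=329931, p(54)=386155, p(55)=451276, p(56)=526823, p(57)=614154, p(58)=715220, p(59)=831820, p(60)=966467, p(61)=1121505, p(62)=1300156, p(63)=1505499, p(64)=1741630, p(65)=2012558, p(66)=2323520, p(67)=2679689, p(68)=3087735, p(69)=3554345, p(70)=4087968, p(71)=4697205, p(72)=5392783, p(73)=6185689, p(74)=7089500, p(75)=8118264, p(76)=9289091, p(77)=10619863, p(78)=12132164, p(79)=13848650, p(80)=15796476, p(81)=18004327, p(82)=20506255, p(83)=23338469, p(84)=26543660, p(85)=30167357, p(86)=34262962, p(87)=38887673, p(88)=44108109, p(89)=49995925, p(90)=56634173, p(91)=64112359, p(92)=72533807, p(93)=82010177, p(94)=92669720, p(95)=104651419, p(96)=118114304, p(97)=133230930, p(98)=150198136, p(99)=169229875, p(100)=190569292, p(101)=214481126, p(102)=241265379, p(103)=271248950, p(104)=304801365, p(105)=342325709, p(106)=384276336, p(107)=431149389, p(108)=483502844, p(109)=541946240, p(110)=607163746, p(111)=679903203, p(112)=761002156, p(113)=851376628, p(114)=952050665, p(115)=1064144451, p(116)=1188908248, p(117)=1327710076, p(118)=1482074143, p(119)=1653668665, p(120)=1844349560, p(121)=2056148051, p(122)=2291320912, p(123)=2552338241, p(124)=2841940500, p(125)=3163127352, p(126)=3519222692, p(127)=3913864295, p(128)=4351078600, p(129)=4835271870.
Final step: p(130) = p(129) + p(128) - p(125) - p(123) + p(118) + p(115) - p(108) - p(104) + p(95) + p(90) - p(79) - p(73) + p(60) + p(53) - p(38) - p(30) + p(13) + p(4)
= 4835271870 + 4351078600 - 3163127352 - 2552338241 + 1482074143 + 1064144451 - 483502844 - 304801365 + 104651419 + 56634173 - 13848650 - 6185689 + 966467 + 329931 - 26015 - 5604 + 101 + 5
= 5371315400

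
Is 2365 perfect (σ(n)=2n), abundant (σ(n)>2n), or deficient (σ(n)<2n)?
deficient

Proper divisors of 2365: sum = 1 + 5 + 11 + 43 + 55 + 215 + 473 = 803
Since 803 < 2365, 2365 is deficient.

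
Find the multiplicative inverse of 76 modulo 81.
16

gcd(76, 81) = 1, so the inverse exists.
Extended Euclidean algorithm on (81, 76):
81 = 1 × 76 + 5  ⟹  5 = (1)·81 + (-1)·76
76 = 15 × 5 + 1  ⟹  1 = (-15)·81 + (16)·76
So (16)·76 ≡ 1 (mod 81), i.e. 76^(-1) ≡ 16 (mod 81).
Check: 76 × 16 = 1216 ≡ 1 (mod 81)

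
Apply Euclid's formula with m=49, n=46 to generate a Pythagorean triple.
(285, 4508, 4517)

Euclid's formula: a = m² - n², b = 2mn, c = m² + n²
m = 49, n = 46
a = 49² - 46² = 2401 - 2116 = 285
b = 2 × 49 × 46 = 4508
c = 49² + 46² = 2401 + 2116 = 4517
Verification: 285² + 4508² = 81225 + 20322064 = 20403289 = 4517² ✓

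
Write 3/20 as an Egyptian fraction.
1/7 + 1/140

Greedy algorithm:
3/20: ceiling(20/3) = 7, use 1/7
1/140: ceiling(140/1) = 140, use 1/140
Result: 3/20 = 1/7 + 1/140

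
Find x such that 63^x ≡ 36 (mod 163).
138

Baby-step giant-step with step n = ⌈√163⌉ = 13.
Baby steps 63^j mod 163 (j:value) for j=0..12: 0:1, 1:63, 2:57, 3:5, 4:152, 5:122, 6:25, 7:108, 8:121, 9:125, 10:51, 11:116, 12:136.
Giant-step multiplier: 63^(-13) ≡ 63^(162-13) = 63^149 ≡ 101 (mod 163).
Giant steps γ_i = 36·101^i mod 163: γ_0=36, γ_1=50, γ_2=160, γ_3=23, γ_4=41, γ_5=66, γ_6=146, γ_7=76, γ_8=15, γ_9=48, γ_10=121 (in table at j=8).
x = i·n + j = 10·13 + 8 = 138.
Check: 63^138 ≡ 36 (mod 163).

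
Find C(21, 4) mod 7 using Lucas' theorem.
0

Using Lucas' theorem:
Write n=21 and k=4 in base 7:
n in base 7: [3, 0]
k in base 7: [0, 4]
C(21,4) mod 7 = ∏ C(n_i, k_i) mod 7
Digit binomials (mod 7): C(3,0) = 1; C(0,4) = 0 (k_i > n_i)
Product: 1 × 0 = 0 ≡ 0 (mod 7)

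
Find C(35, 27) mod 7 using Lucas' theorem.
0

Using Lucas' theorem:
Write n=35 and k=27 in base 7:
n in base 7: [5, 0]
k in base 7: [3, 6]
C(35,27) mod 7 = ∏ C(n_i, k_i) mod 7
Digit binomials (mod 7): C(5,3) = 10 ≡ 3; C(0,6) = 0 (k_i > n_i)
Product: 3 × 0 = 0 ≡ 0 (mod 7)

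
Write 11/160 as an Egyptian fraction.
1/15 + 1/480

Greedy algorithm:
11/160: ceiling(160/11) = 15, use 1/15
1/480: ceiling(480/1) = 480, use 1/480
Result: 11/160 = 1/15 + 1/480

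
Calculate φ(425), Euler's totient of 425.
320

425 = 5^2 × 17
φ(n) = n × ∏(1 - 1/p) for each prime p dividing n
φ(425) = 425 × (1 - 1/5) × (1 - 1/17) = 320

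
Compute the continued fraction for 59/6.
[9; 1, 5]

Euclidean algorithm steps:
59 = 9 × 6 + 5
6 = 1 × 5 + 1
5 = 5 × 1 + 0
Continued fraction: [9; 1, 5]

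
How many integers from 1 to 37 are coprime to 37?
36

37 = 37
φ(n) = n × ∏(1 - 1/p) for each prime p dividing n
φ(37) = 37 × (1 - 1/37) = 36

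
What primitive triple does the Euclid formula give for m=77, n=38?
(4485, 5852, 7373)

Euclid's formula: a = m² - n², b = 2mn, c = m² + n²
m = 77, n = 38
a = 77² - 38² = 5929 - 1444 = 4485
b = 2 × 77 × 38 = 5852
c = 77² + 38² = 5929 + 1444 = 7373
Verification: 4485² + 5852² = 20115225 + 34245904 = 54361129 = 7373² ✓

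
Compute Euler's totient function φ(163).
162

163 = 163
φ(n) = n × ∏(1 - 1/p) for each prime p dividing n
φ(163) = 163 × (1 - 1/163) = 162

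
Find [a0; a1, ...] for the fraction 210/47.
[4; 2, 7, 3]

Euclidean algorithm steps:
210 = 4 × 47 + 22
47 = 2 × 22 + 3
22 = 7 × 3 + 1
3 = 3 × 1 + 0
Continued fraction: [4; 2, 7, 3]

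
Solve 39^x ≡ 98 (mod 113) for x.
84

Baby-step giant-step with step n = ⌈√113⌉ = 11.
Baby steps 39^j mod 113 (j:value) for j=0..10: 0:1, 1:39, 2:52, 3:107, 4:105, 5:27, 6:36, 7:48, 8:64, 9:10, 10:51.
Giant-step multiplier: 39^(-11) ≡ 39^(112-11) = 39^101 ≡ 5 (mod 113).
Giant steps γ_i = 98·5^i mod 113: γ_0=98, γ_1=38, γ_2=77, γ_3=46, γ_4=4, γ_5=20, γ_6=100, γ_7=48 (in table at j=7).
x = i·n + j = 7·11 + 7 = 84.
Check: 39^84 ≡ 98 (mod 113).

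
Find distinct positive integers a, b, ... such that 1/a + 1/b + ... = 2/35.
1/18 + 1/630

Greedy algorithm:
2/35: ceiling(35/2) = 18, use 1/18
1/630: ceiling(630/1) = 630, use 1/630
Result: 2/35 = 1/18 + 1/630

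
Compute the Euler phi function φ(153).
96

153 = 3^2 × 17
φ(n) = n × ∏(1 - 1/p) for each prime p dividing n
φ(153) = 153 × (1 - 1/3) × (1 - 1/17) = 96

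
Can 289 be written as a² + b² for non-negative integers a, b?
0² + 17² (a=0, b=17)

Factorization: 289 = 17^2
By Fermat: n is sum of two squares iff every prime p ≡ 3 (mod 4) appears to even power.
All primes ≡ 3 (mod 4) appear to even power.
Search a = 0, 1, 2, … for 289 - a² a perfect square: first hit at a = 0: 289 - 0 = 289 = 17².
289 = 0² + 17² = 0 + 289 ✓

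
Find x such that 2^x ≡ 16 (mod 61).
4

Baby-step giant-step with step n = ⌈√61⌉ = 8.
Baby steps 2^j mod 61 (j:value) for j=0..7: 0:1, 1:2, 2:4, 3:8, 4:16, 5:32, 6:3, 7:6.
h = 16 is already in the table at j=4, so x = 4.
Check: 2^4 ≡ 16 (mod 61).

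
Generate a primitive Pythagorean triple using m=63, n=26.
(3293, 3276, 4645)

Euclid's formula: a = m² - n², b = 2mn, c = m² + n²
m = 63, n = 26
a = 63² - 26² = 3969 - 676 = 3293
b = 2 × 63 × 26 = 3276
c = 63² + 26² = 3969 + 676 = 4645
Verification: 3293² + 3276² = 10843849 + 10732176 = 21576025 = 4645² ✓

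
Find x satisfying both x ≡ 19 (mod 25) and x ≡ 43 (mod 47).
419

Using Chinese Remainder Theorem:
M = 25 × 47 = 1175
M1 = 47, M2 = 25
y1 = 47^(-1) mod 25 = 8
y2 = 25^(-1) mod 47 = 32
x = (19×47×8 + 43×25×32) mod 1175 = 419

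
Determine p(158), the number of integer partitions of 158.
88751778802

p(n) counts ways to write n as a sum of positive integers (order ignored).
Euler's pentagonal recurrence: p(k) = p(k-1) + p(k-2) - p(k-5) - p(k-7) + p(k-12) + p(k-15) - ... (offsets j(3j∓1)/2, signs ++--, p(0)=1, p(<0)=0).
DP table for k = 0..157: p(0)=1, p(1)=1, p(2)=2, p(3)=3, p(4)=5, p(5)=7, p(6)=11, p(7)=15, p(8)=22, p(9)=30, p(10)=42, p(11)=56, p(12)=77, p(13)=101, p(14)=135, p(15)=176, p(16)=231, p(17)=297, p(18)=385, p(19)=490, p(20)=627, p(21)=792, p(22)=1002, p(23)=1255, p(24)=1575, p(25)=1958, p(26)=2436, p(27)=3010, p(28)=3718, p(29)=4565, p(30)=5604, p(31)=6842, p(32)=8349, p(33)=10143, p(34)=12310, p(35)=14883, p(36)=17977, p(37)=21637, p(38)=26015, p(39)=31185, p(40)=37338, p(41)=44583, p(42)=53174, p(43)=63261, p(44)=75175, p(45)=89134, p(46)=105558, p(47)=124754, p(48)=147273, p(49)=173525, p(50)=204226, p(51)=239943, p(52)=281589, p(53)=329931, p(54)=386155, p(55)=451276, p(56)=526823, p(57)=614154, p(58)=715220, p(59)=831820, p(60)=966467, p(61)=1121505, p(62)=1300156, p(63)=1505499, p(64)=1741630, p(65)=2012558, p(66)=2323520, p(67)=2679689, p(68)=3087735, p(69)=3554345, p(70)=4087968, p(71)=4697205, p(72)=5392783, p(73)=6185689, p(74)=7089500, p(75)=8118264, p(76)=9289091, p(77)=10619863, p(78)=12132164, p(79)=13848650, p(80)=15796476, p(81)=18004327, p(82)=20506255, p(83)=23338469, p(84)=26543660, p(85)=30167357, p(86)=34262962, p(87)=38887673, p(88)=44108109, p(89)=49995925, p(90)=56634173, p(91)=64112359, p(92)=72533807, p(93)=82010177, p(94)=92669720, p(95)=104651419, p(96)=118114304, p(97)=133230930, p(98)=150198136, p(99)=169229875, p(100)=190569292, p(101)=214481126, p(102)=241265379, p(103)=271248950, p(104)=304801365, p(105)=342325709, p(106)=384276336, p(107)=431149389, p(108)=483502844, p(109)=541946240, p(110)=607163746, p(111)=679903203, p(112)=761002156, p(113)=851376628, p(114)=952050665, p(115)=1064144451, p(116)=1188908248, p(117)=1327710076, p(118)=1482074143, p(119)=1653668665, p(120)=1844349560, p(121)=2056148051, p(122)=2291320912, p(123)=2552338241, p(124)=2841940500, p(125)=3163127352, p(126)=3519222692, p(127)=3913864295, p(128)=4351078600, p(129)=4835271870, p(130)=5371315400, p(131)=5964539504, p(132)=6620830889, p(133)=7346629512, p(134)=8149040695, p(135)=9035836076, p(136)=10015581680, p(137)=11097645016, p(138)=12292341831, p(139)=13610949895, p(140)=15065878135, p(141)=16670689208, p(142)=18440293320, p(143)=20390982757, p(144)=22540654445, p(145)=24908858009, p(146)=27517052599, p(147)=30388671978, p(148)=33549419497, p(149)=37027355200, p(150)=40853235313, p(151)=45060624582, p(152)=49686288421, p(153)=54770336324, p(154)=60356673280, p(155)=66493182097, p(156)=73232243759, p(157)=80630964769.
Final step: p(158) = p(157) + p(156) - p(153) - p(151) + p(146) + p(143) - p(136) - p(132) + p(123) + p(118) - p(107) - p(101) + p(88) + p(81) - p(66) - p(58) + p(41) + p(32) - p(13) - p(3)
= 80630964769 + 73232243759 - 54770336324 - 45060624582 + 27517052599 + 20390982757 - 10015581680 - 6620830889 + 2552338241 + 1482074143 - 431149389 - 214481126 + 44108109 + 18004327 - 2323520 - 715220 + 44583 + 8349 - 101 - 3
= 88751778802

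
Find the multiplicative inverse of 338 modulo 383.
17

gcd(338, 383) = 1, so the inverse exists.
Extended Euclidean algorithm on (383, 338):
383 = 1 × 338 + 45  ⟹  45 = (1)·383 + (-1)·338
338 = 7 × 45 + 23  ⟹  23 = (-7)·383 + (8)·338
45 = 1 × 23 + 22  ⟹  22 = (8)·383 + (-9)·338
23 = 1 × 22 + 1  ⟹  1 = (-15)·383 + (17)·338
So (17)·338 ≡ 1 (mod 383), i.e. 338^(-1) ≡ 17 (mod 383).
Check: 338 × 17 = 5746 ≡ 1 (mod 383)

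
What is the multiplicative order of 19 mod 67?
33

67 is prime, so ord(19) divides φ(67) = 66.
Divisors of 66: 1, 2, 3, 6, 11, 22, 33, 66.
Repeated squaring: 19^1 ≡ 19, 19^2 ≡ 26, 19^4 ≡ 6, 19^8 ≡ 36, 19^16 ≡ 23, 19^32 ≡ 60, 19^64 ≡ 49 (mod 67).
Test 19^d mod 67 for each divisor d in increasing order:
19^1 ≡ 19
19^2 ≡ 26
19^3 = 19^2·19^1 ≡ 25
19^6 = 19^4·19^2 ≡ 22
19^11 = 19^8·19^2·19^1 ≡ 29
19^22 = 19^16·19^4·19^2 ≡ 37
19^33 = 19^32·19^1 ≡ 1  ← first divisor giving 1
The order is 33.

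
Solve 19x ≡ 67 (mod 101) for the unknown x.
x ≡ 62 (mod 101)

gcd(19, 101) = 1, which divides 67, so solutions exist.
Find 19^(-1) mod 101 by the extended Euclidean algorithm:
101 = 5 × 19 + 6  ⟹  6 = (1)·101 + (-5)·19
19 = 3 × 6 + 1  ⟹  1 = (-3)·101 + (16)·19
So (16)·19 ≡ 1 (mod 101), i.e. 19^(-1) ≡ 16 (mod 101).
x ≡ 16 × 67 = 1072 ≡ 62 (mod 101).
Check: 19 × 62 = 1178 ≡ 67 (mod 101).
Unique solution: x ≡ 62 (mod 101)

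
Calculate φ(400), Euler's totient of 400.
160

400 = 2^4 × 5^2
φ(n) = n × ∏(1 - 1/p) for each prime p dividing n
φ(400) = 400 × (1 - 1/2) × (1 - 1/5) = 160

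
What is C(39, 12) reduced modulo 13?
0

Using Lucas' theorem:
Write n=39 and k=12 in base 13:
n in base 13: [3, 0]
k in base 13: [0, 12]
C(39,12) mod 13 = ∏ C(n_i, k_i) mod 13
Digit binomials (mod 13): C(3,0) = 1; C(0,12) = 0 (k_i > n_i)
Product: 1 × 0 = 0 ≡ 0 (mod 13)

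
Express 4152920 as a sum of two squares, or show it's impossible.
Not possible

Factorization: 4152920 = 2^3 × 5 × 47^3
By Fermat: n is sum of two squares iff every prime p ≡ 3 (mod 4) appears to even power.
Prime(s) ≡ 3 (mod 4) with odd exponent: [(47, 3)]
Therefore 4152920 cannot be expressed as a² + b².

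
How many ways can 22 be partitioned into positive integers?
1002

p(n) counts ways to write n as a sum of positive integers (order ignored).
Euler's pentagonal recurrence: p(k) = p(k-1) + p(k-2) - p(k-5) - p(k-7) + p(k-12) + p(k-15) - ... (offsets j(3j∓1)/2, signs ++--, p(0)=1, p(<0)=0).
DP table for k = 0..21: p(0)=1, p(1)=1, p(2)=2, p(3)=3, p(4)=5, p(5)=7, p(6)=11, p(7)=15, p(8)=22, p(9)=30, p(10)=42, p(11)=56, p(12)=77, p(13)=101, p(14)=135, p(15)=176, p(16)=231, p(17)=297, p(18)=385, p(19)=490, p(20)=627, p(21)=792.
Final step: p(22) = p(21) + p(20) - p(17) - p(15) + p(10) + p(7) - p(0)
= 792 + 627 - 297 - 176 + 42 + 15 - 1
= 1002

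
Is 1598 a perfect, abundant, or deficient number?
deficient

Proper divisors of 1598: sum = 1 + 2 + 17 + 34 + 47 + 94 + 799 = 994
Since 994 < 1598, 1598 is deficient.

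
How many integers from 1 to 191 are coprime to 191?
190

191 = 191
φ(n) = n × ∏(1 - 1/p) for each prime p dividing n
φ(191) = 191 × (1 - 1/191) = 190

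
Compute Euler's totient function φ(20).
8

20 = 2^2 × 5
φ(n) = n × ∏(1 - 1/p) for each prime p dividing n
φ(20) = 20 × (1 - 1/2) × (1 - 1/5) = 8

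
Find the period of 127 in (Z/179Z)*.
178

179 is prime, so ord(127) divides φ(179) = 178.
Divisors of 178: 1, 2, 89, 178.
Repeated squaring: 127^1 ≡ 127, 127^2 ≡ 19, 127^4 ≡ 3, 127^8 ≡ 9, 127^16 ≡ 81, 127^32 ≡ 117, 127^64 ≡ 85, 127^128 ≡ 65 (mod 179).
Test 127^d mod 179 for each divisor d in increasing order:
127^1 ≡ 127
127^2 ≡ 19
127^89 = 127^64·127^16·127^8·127^1 ≡ 178
127^178 = 127^128·127^32·127^16·127^2 ≡ 1  ← first divisor giving 1
The order is 178.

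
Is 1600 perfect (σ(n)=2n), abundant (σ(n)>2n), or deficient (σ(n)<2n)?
abundant

Proper divisors of 1600: sum = 1 + 2 + 4 + 5 + 8 + 10 + 16 + 20 + ... + 200 + 320 + 400 + 800 (20 divisors) = 2337
Since 2337 > 1600, 1600 is abundant.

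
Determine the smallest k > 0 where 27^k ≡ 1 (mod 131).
65

131 is prime, so ord(27) divides φ(131) = 130.
Divisors of 130: 1, 2, 5, 10, 13, 26, 65, 130.
Repeated squaring: 27^1 ≡ 27, 27^2 ≡ 74, 27^4 ≡ 105, 27^8 ≡ 21, 27^16 ≡ 48, 27^32 ≡ 77, 27^64 ≡ 34, 27^128 ≡ 108 (mod 131).
Test 27^d mod 131 for each divisor d in increasing order:
27^1 ≡ 27
27^2 ≡ 74
27^5 = 27^4·27^1 ≡ 84
27^10 = 27^8·27^2 ≡ 113
27^13 = 27^8·27^4·27^1 ≡ 61
27^26 = 27^16·27^8·27^2 ≡ 53
27^65 = 27^64·27^1 ≡ 1  ← first divisor giving 1
The order is 65.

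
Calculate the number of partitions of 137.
11097645016

p(n) counts ways to write n as a sum of positive integers (order ignored).
Euler's pentagonal recurrence: p(k) = p(k-1) + p(k-2) - p(k-5) - p(k-7) + p(k-12) + p(k-15) - ... (offsets j(3j∓1)/2, signs ++--, p(0)=1, p(<0)=0).
DP table for k = 0..136: p(0)=1, p(1)=1, p(2)=2, p(3)=3, p(4)=5, p(5)=7, p(6)=11, p(7)=15, p(8)=22, p(9)=30, p(10)=42, p(11)=56, p(12)=77, p(13)=101, p(14)=135, p(15)=176, p(16)=231, p(17)=297, p(18)=385, p(19)=490, p(20)=627, p(21)=792, p(22)=1002, p(23)=1255, p(24)=1575, p(25)=1958, p(26)=2436, p(27)=3010, p(28)=3718, p(29)=4565, p(30)=5604, p(31)=6842, p(32)=8349, p(33)=10143, p(34)=12310, p(35)=14883, p(36)=17977, p(37)=21637, p(38)=26015, p(39)=31185, p(40)=37338, p(41)=44583, p(42)=53174, p(43)=63261, p(44)=75175, p(45)=89134, p(46)=105558, p(47)=124754, p(48)=147273, p(49)=173525, p(50)=204226, p(51)=239943, p(52)=281589, p(53)=329931, p(54)=386155, p(55)=451276, p(56)=526823, p(57)=614154, p(58)=715220, p(59)=831820, p(60)=966467, p(61)=1121505, p(62)=1300156, p(63)=1505499, p(64)=1741630, p(65)=2012558, p(66)=2323520, p(67)=2679689, p(68)=3087735, p(69)=3554345, p(70)=4087968, p(71)=4697205, p(72)=5392783, p(73)=6185689, p(74)=7089500, p(75)=8118264, p(76)=9289091, p(77)=10619863, p(78)=12132164, p(79)=13848650, p(80)=15796476, p(81)=18004327, p(82)=20506255, p(83)=23338469, p(84)=26543660, p(85)=30167357, p(86)=34262962, p(87)=38887673, p(88)=44108109, p(89)=49995925, p(90)=56634173, p(91)=64112359, p(92)=72533807, p(93)=82010177, p(94)=92669720, p(95)=104651419, p(96)=118114304, p(97)=133230930, p(98)=150198136, p(99)=169229875, p(100)=190569292, p(101)=214481126, p(102)=241265379, p(103)=271248950, p(104)=304801365, p(105)=342325709, p(106)=384276336, p(107)=431149389, p(108)=483502844, p(109)=541946240, p(110)=607163746, p(111)=679903203, p(112)=761002156, p(113)=851376628, p(114)=952050665, p(115)=1064144451, p(116)=1188908248, p(117)=1327710076, p(118)=1482074143, p(119)=1653668665, p(120)=1844349560, p(121)=2056148051, p(122)=2291320912, p(123)=2552338241, p(124)=2841940500, p(125)=3163127352, p(126)=3519222692, p(127)=3913864295, p(128)=4351078600, p(129)=4835271870, p(130)=5371315400, p(131)=5964539504, p(132)=6620830889, p(133)=7346629512, p(134)=8149040695, p(135)=9035836076, p(136)=10015581680.
Final step: p(137) = p(136) + p(135) - p(132) - p(130) + p(125) + p(122) - p(115) - p(111) + p(102) + p(97) - p(86) - p(80) + p(67) + p(60) - p(45) - p(37) + p(20) + p(11)
= 10015581680 + 9035836076 - 6620830889 - 5371315400 + 3163127352 + 2291320912 - 1064144451 - 679903203 + 241265379 + 133230930 - 34262962 - 15796476 + 2679689 + 966467 - 89134 - 21637 + 627 + 56
= 11097645016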